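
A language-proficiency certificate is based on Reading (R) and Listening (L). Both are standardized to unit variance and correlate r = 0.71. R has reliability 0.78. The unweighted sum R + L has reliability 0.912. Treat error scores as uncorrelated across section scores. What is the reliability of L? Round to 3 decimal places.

0.919

Var(R+L) = 2 + 2·0.71 = 3.420.
True-score variance = ρ_R + ρ_L + 2·0.71, so 0.912 = (0.78 + ρ_L + 1.42) / 3.420.
ρ_L = 0.912·3.420 − 0.78 − 1.42 = 0.919.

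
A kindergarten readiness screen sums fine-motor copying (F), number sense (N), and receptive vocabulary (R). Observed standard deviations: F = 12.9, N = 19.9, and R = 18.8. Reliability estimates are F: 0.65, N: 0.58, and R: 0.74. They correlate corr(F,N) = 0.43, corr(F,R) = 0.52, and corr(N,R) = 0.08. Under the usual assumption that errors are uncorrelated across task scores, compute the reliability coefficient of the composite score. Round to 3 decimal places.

Var(F+N+R) = 12.9² + 19.9² + 18.8² + 2·[12.9·19.9·0.43 + 12.9·18.8·0.52 + 19.9·18.8·0.08] = 915.86 + 532.851 = 1448.71.
Under uncorrelated errors the observed covariances equal the true-score covariances, so only the own-variance terms attenuate.
True-score variance = [12.9²·0.65 + 19.9²·0.58 + 18.8²·0.74] + 532.851 = 599.398 + 532.851 = 1132.25.
Reliability = 1132.25 / 1448.71 = 0.782.

0.782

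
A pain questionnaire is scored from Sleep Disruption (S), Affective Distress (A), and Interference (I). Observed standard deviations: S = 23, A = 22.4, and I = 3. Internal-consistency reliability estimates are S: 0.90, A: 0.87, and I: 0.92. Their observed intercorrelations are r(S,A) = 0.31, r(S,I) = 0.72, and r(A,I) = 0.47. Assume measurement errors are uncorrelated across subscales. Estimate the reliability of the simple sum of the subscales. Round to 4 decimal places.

Var(S+A+I) = 23² + 22.4² + 3² + 2·[23·22.4·0.31 + 23·3·0.72 + 22.4·3·0.47] = 1039.76 + 481.952 = 1521.71.
With uncorrelated errors the cross-covariances are all true-score covariance, so they carry over unchanged; only the diagonal terms shrink to ρᵢσᵢ².
True-score variance = [23²·0.90 + 22.4²·0.87 + 3²·0.92] + 481.952 = 920.911 + 481.952 = 1402.86.
Reliability = 1402.86 / 1521.71 = 0.9219.

0.9219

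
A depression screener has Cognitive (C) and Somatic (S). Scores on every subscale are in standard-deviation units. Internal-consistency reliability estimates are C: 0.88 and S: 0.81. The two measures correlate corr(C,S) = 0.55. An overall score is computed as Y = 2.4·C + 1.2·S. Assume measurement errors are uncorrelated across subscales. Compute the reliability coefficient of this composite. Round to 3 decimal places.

0.907

Var(Y) = 2.4² + 1.2² + 2·[2.88·0.55] = 7.2 + 3.168 = 10.368.
With uncorrelated errors the cross-covariances are all true-score covariance, so they carry over unchanged; only the diagonal terms shrink to ρᵢσᵢ².
True-score variance = [2.4²·0.88 + 1.2²·0.81] + 3.168 = 6.2352 + 3.168 = 9.4032.
Reliability = 9.4032 / 10.368 = 0.907.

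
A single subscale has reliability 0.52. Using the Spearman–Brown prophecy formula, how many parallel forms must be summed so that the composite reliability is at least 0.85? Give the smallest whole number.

6

k ≥ ρ*(1−ρ₁)/(ρ₁(1−ρ*)) = 0.85·0.48 / (0.52·0.15) = 5.231.
Smallest integer k = 6.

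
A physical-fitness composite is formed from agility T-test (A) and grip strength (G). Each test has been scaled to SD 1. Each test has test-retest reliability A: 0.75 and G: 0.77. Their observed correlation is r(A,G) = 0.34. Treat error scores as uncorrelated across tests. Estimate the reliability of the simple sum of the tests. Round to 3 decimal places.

0.821

Var(A+G) = 2 + 2·[0.34] = 2 + 0.68 = 2.68.
Under uncorrelated errors the observed covariances equal the true-score covariances, so only the own-variance terms attenuate.
True-score variance = [0.75 + 0.77] + 0.68 = 1.52 + 0.68 = 2.2.
Reliability = 2.2 / 2.68 = 0.821.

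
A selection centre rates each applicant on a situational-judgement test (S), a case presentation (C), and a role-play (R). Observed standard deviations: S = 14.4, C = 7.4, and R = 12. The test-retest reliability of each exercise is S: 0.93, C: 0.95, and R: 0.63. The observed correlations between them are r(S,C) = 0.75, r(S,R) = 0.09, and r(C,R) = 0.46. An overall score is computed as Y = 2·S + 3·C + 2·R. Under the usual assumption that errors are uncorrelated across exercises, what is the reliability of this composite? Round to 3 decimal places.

Var(Y) = 2²·14.4² + 3²·7.4² + 2²·12² + 2·[6·14.4·7.4·0.75 + 4·14.4·12·0.09 + 6·7.4·12·0.46] = 1898.28 + 1573.63 = 3471.91.
With uncorrelated errors the cross-covariances are all true-score covariance, so they carry over unchanged; only the diagonal terms shrink to ρᵢσᵢ².
True-score variance = [2²·14.4²·0.93 + 3²·7.4²·0.95 + 2²·12²·0.63] + 1573.63 = 1602.46 + 1573.63 = 3176.09.
Reliability = 3176.09 / 3471.91 = 0.915.

0.915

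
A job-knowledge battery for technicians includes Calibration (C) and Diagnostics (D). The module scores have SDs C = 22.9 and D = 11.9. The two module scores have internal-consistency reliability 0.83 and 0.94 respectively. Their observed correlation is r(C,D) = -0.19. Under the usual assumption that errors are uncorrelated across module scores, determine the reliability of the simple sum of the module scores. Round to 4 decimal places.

Var(C+D) = 22.9² + 11.9² + 2·[22.9·11.9·(-0.19)] = 666.02 − 103.554 = 562.466.
Because errors are independent across components, Cov(Tᵢ,Tⱼ) = Cov(Xᵢ,Xⱼ); the off-diagonal part of the true-score variance is the same as above.
True-score variance = [22.9²·0.83 + 11.9²·0.94] − 103.554 = 568.374 − 103.554 = 464.82.
Reliability = 464.82 / 562.466 = 0.8264.

0.8264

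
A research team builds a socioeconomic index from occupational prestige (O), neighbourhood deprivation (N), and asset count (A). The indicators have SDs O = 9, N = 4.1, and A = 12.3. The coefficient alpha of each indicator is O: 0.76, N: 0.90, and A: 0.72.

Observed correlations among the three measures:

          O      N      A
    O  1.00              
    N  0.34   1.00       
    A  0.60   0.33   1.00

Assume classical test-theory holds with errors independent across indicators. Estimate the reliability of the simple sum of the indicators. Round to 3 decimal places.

Var(O+N+A) = 9² + 4.1² + 12.3² + 2·[9·4.1·0.34 + 9·12.3·0.60 + 4.1·12.3·0.33] = 249.1 + 191.216 = 440.316.
Because errors are independent across components, Cov(Tᵢ,Tⱼ) = Cov(Xᵢ,Xⱼ); the off-diagonal part of the true-score variance is the same as above.
True-score variance = [9²·0.76 + 4.1²·0.90 + 12.3²·0.72] + 191.216 = 185.618 + 191.216 = 376.834.
Reliability = 376.834 / 440.316 = 0.856.

0.856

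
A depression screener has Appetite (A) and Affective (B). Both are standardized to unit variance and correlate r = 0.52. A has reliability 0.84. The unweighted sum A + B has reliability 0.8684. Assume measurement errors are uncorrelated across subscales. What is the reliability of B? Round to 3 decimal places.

Var(A+B) = 2 + 2·0.52 = 3.040.
True-score variance = ρ_A + ρ_B + 2·0.52, so 0.8684 = (0.84 + ρ_B + 1.04) / 3.040.
ρ_B = 0.8684·3.040 − 0.84 − 1.04 = 0.760.

0.760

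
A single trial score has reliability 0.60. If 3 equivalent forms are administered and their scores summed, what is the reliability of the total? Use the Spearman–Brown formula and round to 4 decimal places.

0.8182

ρ_k = kρ / (1 + (k−1)ρ) = 3·0.60 / (1 + 2·0.60) = 1.800 / 2.200 = 0.8182.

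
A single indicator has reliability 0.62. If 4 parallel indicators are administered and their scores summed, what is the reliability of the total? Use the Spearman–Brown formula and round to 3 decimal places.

0.867

ρ_k = kρ / (1 + (k−1)ρ) = 4·0.62 / (1 + 3·0.62) = 2.480 / 2.860 = 0.867.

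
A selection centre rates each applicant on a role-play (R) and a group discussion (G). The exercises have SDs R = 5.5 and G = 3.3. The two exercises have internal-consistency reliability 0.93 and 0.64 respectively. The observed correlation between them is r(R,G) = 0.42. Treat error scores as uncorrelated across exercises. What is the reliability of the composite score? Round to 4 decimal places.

Var(R+G) = 5.5² + 3.3² + 2·[5.5·3.3·0.42] = 41.14 + 15.246 = 56.386.
Because errors are independent across components, Cov(Tᵢ,Tⱼ) = Cov(Xᵢ,Xⱼ); the off-diagonal part of the true-score variance is the same as above.
True-score variance = [5.5²·0.93 + 3.3²·0.64] + 15.246 = 35.1021 + 15.246 = 50.3481.
Reliability = 50.3481 / 56.386 = 0.8929.

0.8929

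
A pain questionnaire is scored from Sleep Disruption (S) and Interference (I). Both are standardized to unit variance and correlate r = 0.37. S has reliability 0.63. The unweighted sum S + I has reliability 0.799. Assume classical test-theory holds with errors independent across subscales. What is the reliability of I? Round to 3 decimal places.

0.819

Var(S+I) = 2 + 2·0.37 = 2.740.
True-score variance = ρ_S + ρ_I + 2·0.37, so 0.799 = (0.63 + ρ_I + 0.74) / 2.740.
ρ_I = 0.799·2.740 − 0.63 − 0.74 = 0.819.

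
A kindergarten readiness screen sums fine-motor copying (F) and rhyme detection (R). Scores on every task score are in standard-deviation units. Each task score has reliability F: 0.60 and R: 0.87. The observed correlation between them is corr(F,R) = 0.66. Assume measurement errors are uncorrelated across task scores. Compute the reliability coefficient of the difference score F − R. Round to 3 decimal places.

Var(F−R) = 1 + 1 − 2·0.66 = 2 − 1.32 = 0.68.
Because errors are independent across components, Cov(Tᵢ,Tⱼ) = Cov(Xᵢ,Xⱼ); the off-diagonal part of the true-score variance is the same as above.
True-score variance = [0.60 + 0.87] − 1.32 = 1.47 − 1.32 = 0.15.
Reliability = 0.15 / 0.68 = 0.221.

0.221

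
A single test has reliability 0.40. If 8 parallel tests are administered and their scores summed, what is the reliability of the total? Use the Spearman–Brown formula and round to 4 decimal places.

0.8421

ρ_k = kρ / (1 + (k−1)ρ) = 8·0.40 / (1 + 7·0.40) = 3.200 / 3.800 = 0.8421.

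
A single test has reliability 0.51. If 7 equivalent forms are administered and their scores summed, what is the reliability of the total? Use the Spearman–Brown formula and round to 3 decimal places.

0.879

ρ_k = kρ / (1 + (k−1)ρ) = 7·0.51 / (1 + 6·0.51) = 3.570 / 4.060 = 0.879.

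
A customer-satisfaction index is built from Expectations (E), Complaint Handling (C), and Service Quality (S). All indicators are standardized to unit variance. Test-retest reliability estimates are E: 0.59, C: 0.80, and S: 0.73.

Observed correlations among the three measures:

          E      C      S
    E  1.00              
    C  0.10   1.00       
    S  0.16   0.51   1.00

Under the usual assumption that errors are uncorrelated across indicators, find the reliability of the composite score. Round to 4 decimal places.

0.8062

Var(E+C+S) = 3 + 2·[0.10 + 0.16 + 0.51] = 3 + 1.54 = 4.54.
Under uncorrelated errors the observed covariances equal the true-score covariances, so only the own-variance terms attenuate.
True-score variance = [0.59 + 0.80 + 0.73] + 1.54 = 2.12 + 1.54 = 3.66.
Reliability = 3.66 / 4.54 = 0.8062.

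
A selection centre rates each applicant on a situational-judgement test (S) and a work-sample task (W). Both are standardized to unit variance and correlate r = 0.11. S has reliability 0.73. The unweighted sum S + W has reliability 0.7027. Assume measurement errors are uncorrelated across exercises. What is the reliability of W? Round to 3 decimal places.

0.610

Var(S+W) = 2 + 2·0.11 = 2.220.
True-score variance = ρ_S + ρ_W + 2·0.11, so 0.7027 = (0.73 + ρ_W + 0.22) / 2.220.
ρ_W = 0.7027·2.220 − 0.73 − 0.22 = 0.610.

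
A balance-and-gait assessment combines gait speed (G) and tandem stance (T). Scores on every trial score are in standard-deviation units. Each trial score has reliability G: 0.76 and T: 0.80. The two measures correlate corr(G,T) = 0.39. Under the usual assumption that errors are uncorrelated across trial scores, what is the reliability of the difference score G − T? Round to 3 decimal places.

Var(G−T) = 1 + 1 − 2·0.39 = 2 − 0.78 = 1.22.
Because errors are independent across components, Cov(Tᵢ,Tⱼ) = Cov(Xᵢ,Xⱼ); the off-diagonal part of the true-score variance is the same as above.
True-score variance = [0.76 + 0.80] − 0.78 = 1.56 − 0.78 = 0.78.
Reliability = 0.78 / 1.22 = 0.639.

0.639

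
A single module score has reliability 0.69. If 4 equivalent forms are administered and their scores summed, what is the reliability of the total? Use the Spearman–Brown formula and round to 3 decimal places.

ρ_k = kρ / (1 + (k−1)ρ) = 4·0.69 / (1 + 3·0.69) = 2.760 / 3.070 = 0.899.

0.899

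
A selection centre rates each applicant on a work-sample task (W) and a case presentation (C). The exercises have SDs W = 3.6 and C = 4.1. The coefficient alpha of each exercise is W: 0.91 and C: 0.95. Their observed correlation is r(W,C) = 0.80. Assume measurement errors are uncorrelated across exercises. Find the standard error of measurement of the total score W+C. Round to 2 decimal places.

Var(total) = 29.77 + 23.616 = 53.386.
True-score variance = 27.7631 + 23.616 = 51.3791, so reliability = 0.9624.
Error variance = 53.386 − 51.3791 = 2.0069; SEM = √2.0069 = 1.42.

1.42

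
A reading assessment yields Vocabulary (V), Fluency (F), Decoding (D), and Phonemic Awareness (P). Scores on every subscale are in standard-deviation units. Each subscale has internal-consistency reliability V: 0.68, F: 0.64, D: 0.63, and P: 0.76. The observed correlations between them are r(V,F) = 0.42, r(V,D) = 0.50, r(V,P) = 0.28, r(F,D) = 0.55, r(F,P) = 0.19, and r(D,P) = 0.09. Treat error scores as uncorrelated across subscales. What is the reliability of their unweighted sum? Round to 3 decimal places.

0.840

Var(V+F+D+P) = 4 + 2·[0.42 + 0.50 + 0.28 + 0.55 + 0.19 + 0.09] = 4 + 4.06 = 8.06.
Because errors are independent across components, Cov(Tᵢ,Tⱼ) = Cov(Xᵢ,Xⱼ); the off-diagonal part of the true-score variance is the same as above.
True-score variance = [0.68 + 0.64 + 0.63 + 0.76] + 4.06 = 2.71 + 4.06 = 6.77.
Reliability = 6.77 / 8.06 = 0.840.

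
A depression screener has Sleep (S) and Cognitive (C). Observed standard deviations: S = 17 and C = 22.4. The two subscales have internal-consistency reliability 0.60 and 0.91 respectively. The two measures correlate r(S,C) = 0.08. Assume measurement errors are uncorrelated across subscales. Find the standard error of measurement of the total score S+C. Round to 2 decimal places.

12.68

Var(total) = 790.76 + 60.928 = 851.688.
True-score variance = 630.002 + 60.928 = 690.93, so reliability = 0.8112.
Error variance = 851.688 − 690.93 = 160.758; SEM = √160.758 = 12.68.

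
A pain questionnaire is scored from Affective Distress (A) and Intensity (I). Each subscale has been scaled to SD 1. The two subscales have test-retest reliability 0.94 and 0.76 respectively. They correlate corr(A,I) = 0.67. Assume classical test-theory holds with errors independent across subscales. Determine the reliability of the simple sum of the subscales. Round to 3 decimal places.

0.910

Var(A+I) = 2 + 2·[0.67] = 2 + 1.34 = 3.34.
Because errors are independent across components, Cov(Tᵢ,Tⱼ) = Cov(Xᵢ,Xⱼ); the off-diagonal part of the true-score variance is the same as above.
True-score variance = [0.94 + 0.76] + 1.34 = 1.7 + 1.34 = 3.04.
Reliability = 3.04 / 3.34 = 0.910.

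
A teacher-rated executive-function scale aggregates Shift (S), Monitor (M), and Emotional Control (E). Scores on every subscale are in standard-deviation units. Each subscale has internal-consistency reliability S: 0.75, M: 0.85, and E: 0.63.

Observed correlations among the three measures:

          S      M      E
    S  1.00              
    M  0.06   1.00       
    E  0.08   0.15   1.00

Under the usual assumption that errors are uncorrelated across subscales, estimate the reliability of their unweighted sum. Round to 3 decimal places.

0.785

Var(S+M+E) = 3 + 2·[0.06 + 0.08 + 0.15] = 3 + 0.58 = 3.58.
With uncorrelated errors the cross-covariances are all true-score covariance, so they carry over unchanged; only the diagonal terms shrink to ρᵢσᵢ².
True-score variance = [0.75 + 0.85 + 0.63] + 0.58 = 2.23 + 0.58 = 2.81.
Reliability = 2.81 / 3.58 = 0.785.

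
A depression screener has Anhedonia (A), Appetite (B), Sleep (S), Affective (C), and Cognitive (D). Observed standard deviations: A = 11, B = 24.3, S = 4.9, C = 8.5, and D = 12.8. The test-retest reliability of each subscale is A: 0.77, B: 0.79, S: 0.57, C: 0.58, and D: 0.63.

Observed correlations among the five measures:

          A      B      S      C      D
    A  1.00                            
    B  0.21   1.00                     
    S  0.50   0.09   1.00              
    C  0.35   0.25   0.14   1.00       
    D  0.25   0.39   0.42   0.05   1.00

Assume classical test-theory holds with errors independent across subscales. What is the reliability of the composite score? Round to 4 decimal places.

Var(A+B+S+C+D) = 11² + 24.3² + 4.9² + 8.5² + 12.8² + 2·[11·24.3·0.21 + 11·4.9·0.50 + 11·8.5·0.35 + 11·12.8·0.25 + 24.3·4.9·0.09 + 24.3·8.5·0.25 + 24.3·12.8·0.39 + 4.9·8.5·0.14 + 4.9·12.8·0.42 + 8.5·12.8·0.05] = 971.59 + 744.562 = 1716.15.
Because errors are independent across components, Cov(Tᵢ,Tⱼ) = Cov(Xᵢ,Xⱼ); the off-diagonal part of the true-score variance is the same as above.
True-score variance = [11²·0.77 + 24.3²·0.79 + 4.9²·0.57 + 8.5²·0.58 + 12.8²·0.63] + 744.562 = 718.467 + 744.562 = 1463.03.
Reliability = 1463.03 / 1716.15 = 0.8525.

0.8525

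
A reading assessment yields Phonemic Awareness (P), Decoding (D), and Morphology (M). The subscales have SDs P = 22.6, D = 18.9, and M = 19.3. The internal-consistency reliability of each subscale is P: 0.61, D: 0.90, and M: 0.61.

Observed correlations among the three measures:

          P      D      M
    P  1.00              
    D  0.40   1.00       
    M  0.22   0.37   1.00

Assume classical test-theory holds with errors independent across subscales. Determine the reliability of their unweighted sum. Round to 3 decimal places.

Var(P+D+M) = 22.6² + 18.9² + 19.3² + 2·[22.6·18.9·0.40 + 22.6·19.3·0.22 + 18.9·19.3·0.37] = 1240.46 + 803.561 = 2044.02.
Under uncorrelated errors the observed covariances equal the true-score covariances, so only the own-variance terms attenuate.
True-score variance = [22.6²·0.61 + 18.9²·0.90 + 19.3²·0.61] + 803.561 = 860.271 + 803.561 = 1663.83.
Reliability = 1663.83 / 2044.02 = 0.814.

0.814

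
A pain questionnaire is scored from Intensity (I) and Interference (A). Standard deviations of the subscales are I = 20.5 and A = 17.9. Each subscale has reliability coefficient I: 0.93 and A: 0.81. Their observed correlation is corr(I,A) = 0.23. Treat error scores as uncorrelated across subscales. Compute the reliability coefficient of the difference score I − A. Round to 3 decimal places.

Var(I−A) = 20.5² + 17.9² − 2·20.5·17.9·0.23 = 740.66 − 168.797 = 571.863.
Because errors are independent across components, Cov(Tᵢ,Tⱼ) = Cov(Xᵢ,Xⱼ); the off-diagonal part of the true-score variance is the same as above.
True-score variance = [20.5²·0.93 + 17.9²·0.81] − 168.797 = 650.365 − 168.797 = 481.568.
Reliability = 481.568 / 571.863 = 0.842.

0.842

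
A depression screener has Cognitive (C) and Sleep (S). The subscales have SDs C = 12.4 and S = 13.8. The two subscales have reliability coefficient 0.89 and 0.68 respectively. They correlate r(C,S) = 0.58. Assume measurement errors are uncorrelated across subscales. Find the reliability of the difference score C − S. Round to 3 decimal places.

Var(C−S) = 12.4² + 13.8² − 2·12.4·13.8·0.58 = 344.2 − 198.499 = 145.701.
Under uncorrelated errors the observed covariances equal the true-score covariances, so only the own-variance terms attenuate.
True-score variance = [12.4²·0.89 + 13.8²·0.68] − 198.499 = 266.346 − 198.499 = 67.8464.
Reliability = 67.8464 / 145.701 = 0.466.

0.466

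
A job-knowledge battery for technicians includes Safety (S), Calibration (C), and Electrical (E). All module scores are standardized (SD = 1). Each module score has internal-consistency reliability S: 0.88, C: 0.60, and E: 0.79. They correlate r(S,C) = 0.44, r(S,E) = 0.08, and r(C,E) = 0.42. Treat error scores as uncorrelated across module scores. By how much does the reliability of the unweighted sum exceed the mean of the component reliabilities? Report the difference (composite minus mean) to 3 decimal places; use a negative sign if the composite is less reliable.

Var(sum) = 3 + 1.88 = 4.88; true-score variance = 2.27 + 1.88 = 4.15; composite reliability = 0.8504.
Mean component reliability = 0.7567.
Difference = 0.8504 − 0.7567 = 0.094.

0.094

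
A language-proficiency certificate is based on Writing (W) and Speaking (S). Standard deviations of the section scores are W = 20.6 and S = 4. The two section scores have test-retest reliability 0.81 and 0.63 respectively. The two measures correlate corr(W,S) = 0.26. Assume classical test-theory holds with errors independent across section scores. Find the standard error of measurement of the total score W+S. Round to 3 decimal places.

9.303

Var(total) = 440.36 + 42.848 = 483.208.
True-score variance = 353.812 + 42.848 = 396.66, so reliability = 0.8209.
Error variance = 483.208 − 396.66 = 86.5484; SEM = √86.5484 = 9.303.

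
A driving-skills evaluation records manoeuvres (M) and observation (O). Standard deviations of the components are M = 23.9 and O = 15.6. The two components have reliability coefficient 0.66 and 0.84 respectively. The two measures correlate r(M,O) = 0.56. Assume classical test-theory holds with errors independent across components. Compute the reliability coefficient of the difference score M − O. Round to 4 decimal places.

Var(M−O) = 23.9² + 15.6² − 2·23.9·15.6·0.56 = 814.57 − 417.581 = 396.989.
Under uncorrelated errors the observed covariances equal the true-score covariances, so only the own-variance terms attenuate.
True-score variance = [23.9²·0.66 + 15.6²·0.84] − 417.581 = 581.421 − 417.581 = 163.84.
Reliability = 163.84 / 396.989 = 0.4127.

0.4127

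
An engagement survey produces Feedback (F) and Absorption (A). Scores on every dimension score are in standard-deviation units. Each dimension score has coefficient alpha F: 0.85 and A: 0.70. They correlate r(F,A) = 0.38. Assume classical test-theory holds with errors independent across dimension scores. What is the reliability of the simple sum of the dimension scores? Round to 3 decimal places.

0.837

Var(F+A) = 2 + 2·[0.38] = 2 + 0.76 = 2.76.
With uncorrelated errors the cross-covariances are all true-score covariance, so they carry over unchanged; only the diagonal terms shrink to ρᵢσᵢ².
True-score variance = [0.85 + 0.70] + 0.76 = 1.55 + 0.76 = 2.31.
Reliability = 2.31 / 2.76 = 0.837.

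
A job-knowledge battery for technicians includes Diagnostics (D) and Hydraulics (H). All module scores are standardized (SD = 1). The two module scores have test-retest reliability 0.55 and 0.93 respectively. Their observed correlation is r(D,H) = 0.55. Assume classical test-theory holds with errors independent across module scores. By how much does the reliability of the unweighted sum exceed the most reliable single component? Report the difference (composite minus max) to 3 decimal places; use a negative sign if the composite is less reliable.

-0.098

Var(sum) = 2 + 1.1 = 3.1; true-score variance = 1.48 + 1.1 = 2.58; composite reliability = 0.8323.
Max component reliability = 0.9300.
Difference = 0.8323 − 0.9300 = -0.098.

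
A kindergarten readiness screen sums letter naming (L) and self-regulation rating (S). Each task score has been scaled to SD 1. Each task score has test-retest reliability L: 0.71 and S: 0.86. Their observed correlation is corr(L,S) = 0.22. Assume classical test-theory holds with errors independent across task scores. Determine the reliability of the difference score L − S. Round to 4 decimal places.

Var(L−S) = 1 + 1 − 2·0.22 = 2 − 0.44 = 1.56.
With uncorrelated errors the cross-covariances are all true-score covariance, so they carry over unchanged; only the diagonal terms shrink to ρᵢσᵢ².
True-score variance = [0.71 + 0.86] − 0.44 = 1.57 − 0.44 = 1.13.
Reliability = 1.13 / 1.56 = 0.7244.

0.7244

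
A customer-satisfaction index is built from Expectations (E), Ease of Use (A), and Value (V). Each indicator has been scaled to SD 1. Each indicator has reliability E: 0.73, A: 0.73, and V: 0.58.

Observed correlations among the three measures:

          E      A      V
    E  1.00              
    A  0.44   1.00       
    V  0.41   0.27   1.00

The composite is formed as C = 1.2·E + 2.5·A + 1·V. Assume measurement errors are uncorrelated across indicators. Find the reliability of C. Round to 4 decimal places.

0.8173

Var(C) = 1.2² + 2.5² + 1 + 2·[3·0.44 + 1.2·0.41 + 2.5·0.27] = 8.69 + 4.974 = 13.664.
Because errors are independent across components, Cov(Tᵢ,Tⱼ) = Cov(Xᵢ,Xⱼ); the off-diagonal part of the true-score variance is the same as above.
True-score variance = [1.2²·0.73 + 2.5²·0.73 + 0.58] + 4.974 = 6.1937 + 4.974 = 11.1677.
Reliability = 11.1677 / 13.664 = 0.8173.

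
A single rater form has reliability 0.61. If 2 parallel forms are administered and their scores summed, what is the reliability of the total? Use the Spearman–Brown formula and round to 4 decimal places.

0.7578

ρ_k = kρ / (1 + (k−1)ρ) = 2·0.61 / (1 + 1·0.61) = 1.220 / 1.610 = 0.7578.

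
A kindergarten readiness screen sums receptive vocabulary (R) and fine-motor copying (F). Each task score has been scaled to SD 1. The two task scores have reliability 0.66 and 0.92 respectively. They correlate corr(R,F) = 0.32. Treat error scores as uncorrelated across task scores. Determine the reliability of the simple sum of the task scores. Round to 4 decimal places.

Var(R+F) = 2 + 2·[0.32] = 2 + 0.64 = 2.64.
With uncorrelated errors the cross-covariances are all true-score covariance, so they carry over unchanged; only the diagonal terms shrink to ρᵢσᵢ².
True-score variance = [0.66 + 0.92] + 0.64 = 1.58 + 0.64 = 2.22.
Reliability = 2.22 / 2.64 = 0.8409.

0.8409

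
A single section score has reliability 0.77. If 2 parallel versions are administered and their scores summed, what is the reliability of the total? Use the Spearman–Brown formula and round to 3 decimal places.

ρ_k = kρ / (1 + (k−1)ρ) = 2·0.77 / (1 + 1·0.77) = 1.540 / 1.770 = 0.870.

0.870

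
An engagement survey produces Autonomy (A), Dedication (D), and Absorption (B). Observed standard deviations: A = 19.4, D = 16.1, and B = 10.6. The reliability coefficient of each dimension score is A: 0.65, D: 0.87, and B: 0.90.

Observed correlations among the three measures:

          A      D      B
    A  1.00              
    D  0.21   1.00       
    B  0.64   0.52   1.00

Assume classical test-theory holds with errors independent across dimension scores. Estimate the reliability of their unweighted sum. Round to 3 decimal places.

0.866

Var(A+D+B) = 19.4² + 16.1² + 10.6² + 2·[19.4·16.1·0.21 + 19.4·10.6·0.64 + 16.1·10.6·0.52] = 747.93 + 571.888 = 1319.82.
Under uncorrelated errors the observed covariances equal the true-score covariances, so only the own-variance terms attenuate.
True-score variance = [19.4²·0.65 + 16.1²·0.87 + 10.6²·0.90] + 571.888 = 571.271 + 571.888 = 1143.16.
Reliability = 1143.16 / 1319.82 = 0.866.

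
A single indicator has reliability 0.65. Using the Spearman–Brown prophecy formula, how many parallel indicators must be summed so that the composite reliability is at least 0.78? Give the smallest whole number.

k ≥ ρ*(1−ρ₁)/(ρ₁(1−ρ*)) = 0.78·0.35 / (0.65·0.22) = 1.909.
Smallest integer k = 2.

2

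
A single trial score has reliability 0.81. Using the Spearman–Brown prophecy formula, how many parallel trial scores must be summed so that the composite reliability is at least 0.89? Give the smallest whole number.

k ≥ ρ*(1−ρ₁)/(ρ₁(1−ρ*)) = 0.89·0.19 / (0.81·0.11) = 1.898.
Smallest integer k = 2.

2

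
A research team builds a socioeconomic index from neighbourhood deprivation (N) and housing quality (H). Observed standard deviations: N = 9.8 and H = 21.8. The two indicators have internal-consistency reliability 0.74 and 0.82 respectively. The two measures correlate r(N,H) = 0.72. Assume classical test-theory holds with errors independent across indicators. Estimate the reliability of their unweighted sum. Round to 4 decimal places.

Var(N+H) = 9.8² + 21.8² + 2·[9.8·21.8·0.72] = 571.28 + 307.642 = 878.922.
With uncorrelated errors the cross-covariances are all true-score covariance, so they carry over unchanged; only the diagonal terms shrink to ρᵢσᵢ².
True-score variance = [9.8²·0.74 + 21.8²·0.82] + 307.642 = 460.766 + 307.642 = 768.408.
Reliability = 768.408 / 878.922 = 0.8743.

0.8743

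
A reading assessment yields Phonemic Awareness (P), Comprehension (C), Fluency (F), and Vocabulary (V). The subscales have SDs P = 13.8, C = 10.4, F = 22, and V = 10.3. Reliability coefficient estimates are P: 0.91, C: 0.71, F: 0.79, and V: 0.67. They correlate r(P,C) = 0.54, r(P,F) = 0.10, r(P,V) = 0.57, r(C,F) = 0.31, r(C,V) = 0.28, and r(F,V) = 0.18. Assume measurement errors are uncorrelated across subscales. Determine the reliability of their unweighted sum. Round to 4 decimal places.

0.8805

Var(P+C+F+V) = 13.8² + 10.4² + 22² + 10.3² + 2·[13.8·10.4·0.54 + 13.8·22·0.10 + 13.8·10.3·0.57 + 10.4·22·0.31 + 10.4·10.3·0.28 + 22·10.3·0.18] = 888.69 + 661.18 = 1549.87.
Under uncorrelated errors the observed covariances equal the true-score covariances, so only the own-variance terms attenuate.
True-score variance = [13.8²·0.91 + 10.4²·0.71 + 22²·0.79 + 10.3²·0.67] + 661.18 = 703.534 + 661.18 = 1364.71.
Reliability = 1364.71 / 1549.87 = 0.8805.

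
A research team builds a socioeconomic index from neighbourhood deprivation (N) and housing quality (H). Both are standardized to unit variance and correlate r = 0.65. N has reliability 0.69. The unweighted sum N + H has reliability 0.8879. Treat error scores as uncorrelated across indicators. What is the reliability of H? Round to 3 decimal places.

0.940

Var(N+H) = 2 + 2·0.65 = 3.300.
True-score variance = ρ_N + ρ_H + 2·0.65, so 0.8879 = (0.69 + ρ_H + 1.30) / 3.300.
ρ_H = 0.8879·3.300 − 0.69 − 1.30 = 0.940.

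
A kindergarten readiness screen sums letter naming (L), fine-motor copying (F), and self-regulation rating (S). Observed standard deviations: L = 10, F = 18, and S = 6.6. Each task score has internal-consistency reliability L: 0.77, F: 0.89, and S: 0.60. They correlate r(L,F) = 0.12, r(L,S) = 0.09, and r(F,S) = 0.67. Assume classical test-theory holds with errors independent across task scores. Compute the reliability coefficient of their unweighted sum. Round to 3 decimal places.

Var(L+F+S) = 10² + 18² + 6.6² + 2·[10·18·0.12 + 10·6.6·0.09 + 18·6.6·0.67] = 467.56 + 214.272 = 681.832.
Under uncorrelated errors the observed covariances equal the true-score covariances, so only the own-variance terms attenuate.
True-score variance = [10²·0.77 + 18²·0.89 + 6.6²·0.60] + 214.272 = 391.496 + 214.272 = 605.768.
Reliability = 605.768 / 681.832 = 0.888.

0.888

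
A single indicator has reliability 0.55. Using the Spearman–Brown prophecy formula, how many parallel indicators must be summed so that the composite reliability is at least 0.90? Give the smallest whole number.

k ≥ ρ*(1−ρ₁)/(ρ₁(1−ρ*)) = 0.90·0.45 / (0.55·0.10) = 7.364.
Smallest integer k = 8.

8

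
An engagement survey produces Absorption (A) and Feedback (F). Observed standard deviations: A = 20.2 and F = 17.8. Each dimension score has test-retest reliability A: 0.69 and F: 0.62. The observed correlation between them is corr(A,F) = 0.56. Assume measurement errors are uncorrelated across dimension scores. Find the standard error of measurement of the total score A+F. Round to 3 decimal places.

15.713

Var(total) = 724.88 + 402.707 = 1127.59.
True-score variance = 477.988 + 402.707 = 880.696, so reliability = 0.7810.
Error variance = 1127.59 − 880.696 = 246.892; SEM = √246.892 = 15.713.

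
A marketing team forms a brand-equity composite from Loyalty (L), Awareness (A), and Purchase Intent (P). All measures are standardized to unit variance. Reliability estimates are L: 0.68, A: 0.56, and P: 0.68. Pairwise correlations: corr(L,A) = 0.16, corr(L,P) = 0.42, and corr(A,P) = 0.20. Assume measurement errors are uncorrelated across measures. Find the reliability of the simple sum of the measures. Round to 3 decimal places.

0.763

Var(L+A+P) = 3 + 2·[0.16 + 0.42 + 0.20] = 3 + 1.56 = 4.56.
Under uncorrelated errors the observed covariances equal the true-score covariances, so only the own-variance terms attenuate.
True-score variance = [0.68 + 0.56 + 0.68] + 1.56 = 1.92 + 1.56 = 3.48.
Reliability = 3.48 / 4.56 = 0.763.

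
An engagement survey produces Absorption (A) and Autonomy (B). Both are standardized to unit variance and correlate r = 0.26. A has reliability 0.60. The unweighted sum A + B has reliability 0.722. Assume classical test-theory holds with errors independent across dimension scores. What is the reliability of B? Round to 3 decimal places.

Var(A+B) = 2 + 2·0.26 = 2.520.
True-score variance = ρ_A + ρ_B + 2·0.26, so 0.722 = (0.60 + ρ_B + 0.52) / 2.520.
ρ_B = 0.722·2.520 − 0.60 − 0.52 = 0.699.

0.699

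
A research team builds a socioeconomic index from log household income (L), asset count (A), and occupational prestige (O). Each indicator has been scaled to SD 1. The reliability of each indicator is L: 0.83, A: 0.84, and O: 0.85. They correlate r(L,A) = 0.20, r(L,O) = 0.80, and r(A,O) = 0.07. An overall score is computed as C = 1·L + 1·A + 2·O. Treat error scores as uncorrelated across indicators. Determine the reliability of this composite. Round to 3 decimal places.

Var(C) = 1 + 1 + 2² + 2·[0.20 + 2·0.80 + 2·0.07] = 6 + 3.88 = 9.88.
With uncorrelated errors the cross-covariances are all true-score covariance, so they carry over unchanged; only the diagonal terms shrink to ρᵢσᵢ².
True-score variance = [0.83 + 0.84 + 2²·0.85] + 3.88 = 5.07 + 3.88 = 8.95.
Reliability = 8.95 / 9.88 = 0.906.

0.906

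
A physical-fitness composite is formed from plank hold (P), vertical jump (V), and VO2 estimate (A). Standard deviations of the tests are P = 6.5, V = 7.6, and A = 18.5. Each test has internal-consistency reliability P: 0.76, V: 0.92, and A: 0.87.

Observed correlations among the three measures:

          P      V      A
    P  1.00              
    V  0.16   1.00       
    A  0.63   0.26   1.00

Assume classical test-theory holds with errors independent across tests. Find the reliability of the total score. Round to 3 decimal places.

Var(P+V+A) = 6.5² + 7.6² + 18.5² + 2·[6.5·7.6·0.16 + 6.5·18.5·0.63 + 7.6·18.5·0.26] = 442.26 + 240.435 = 682.695.
With uncorrelated errors the cross-covariances are all true-score covariance, so they carry over unchanged; only the diagonal terms shrink to ρᵢσᵢ².
True-score variance = [6.5²·0.76 + 7.6²·0.92 + 18.5²·0.87] + 240.435 = 383.007 + 240.435 = 623.442.
Reliability = 623.442 / 682.695 = 0.913.

0.913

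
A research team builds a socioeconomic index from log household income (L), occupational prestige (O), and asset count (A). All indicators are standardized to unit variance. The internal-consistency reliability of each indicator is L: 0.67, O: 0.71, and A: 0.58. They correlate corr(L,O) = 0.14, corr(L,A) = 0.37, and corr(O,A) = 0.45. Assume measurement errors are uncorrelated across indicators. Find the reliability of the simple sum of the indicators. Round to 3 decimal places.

0.789

Var(L+O+A) = 3 + 2·[0.14 + 0.37 + 0.45] = 3 + 1.92 = 4.92.
With uncorrelated errors the cross-covariances are all true-score covariance, so they carry over unchanged; only the diagonal terms shrink to ρᵢσᵢ².
True-score variance = [0.67 + 0.71 + 0.58] + 1.92 = 1.96 + 1.92 = 3.88.
Reliability = 3.88 / 4.92 = 0.789.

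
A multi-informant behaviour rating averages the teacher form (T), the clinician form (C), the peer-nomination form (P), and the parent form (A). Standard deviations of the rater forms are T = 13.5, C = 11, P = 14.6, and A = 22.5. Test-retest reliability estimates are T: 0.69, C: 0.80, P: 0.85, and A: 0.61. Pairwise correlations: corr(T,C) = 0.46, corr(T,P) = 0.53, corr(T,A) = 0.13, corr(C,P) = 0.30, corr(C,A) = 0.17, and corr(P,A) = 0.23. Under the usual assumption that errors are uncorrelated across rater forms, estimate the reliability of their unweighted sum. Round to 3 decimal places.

0.826

Var(T+C+P+A) = 13.5² + 11² + 14.6² + 22.5² + 2·[13.5·11·0.46 + 13.5·14.6·0.53 + 13.5·22.5·0.13 + 11·14.6·0.30 + 11·22.5·0.17 + 14.6·22.5·0.23] = 1022.66 + 756.141 = 1778.8.
Because errors are independent across components, Cov(Tᵢ,Tⱼ) = Cov(Xᵢ,Xⱼ); the off-diagonal part of the true-score variance is the same as above.
True-score variance = [13.5²·0.69 + 11²·0.80 + 14.6²·0.85 + 22.5²·0.61] + 756.141 = 712.551 + 756.141 = 1468.69.
Reliability = 1468.69 / 1778.8 = 0.826.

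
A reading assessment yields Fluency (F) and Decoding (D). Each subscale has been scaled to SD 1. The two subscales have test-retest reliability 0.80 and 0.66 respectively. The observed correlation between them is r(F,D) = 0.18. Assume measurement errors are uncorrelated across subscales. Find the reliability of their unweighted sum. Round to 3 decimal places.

Var(F+D) = 2 + 2·[0.18] = 2 + 0.36 = 2.36.
With uncorrelated errors the cross-covariances are all true-score covariance, so they carry over unchanged; only the diagonal terms shrink to ρᵢσᵢ².
True-score variance = [0.80 + 0.66] + 0.36 = 1.46 + 0.36 = 1.82.
Reliability = 1.82 / 2.36 = 0.771.

0.771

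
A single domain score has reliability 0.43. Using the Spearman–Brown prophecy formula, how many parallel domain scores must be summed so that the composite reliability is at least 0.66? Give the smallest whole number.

k ≥ ρ*(1−ρ₁)/(ρ₁(1−ρ*)) = 0.66·0.57 / (0.43·0.34) = 2.573.
Smallest integer k = 3.

3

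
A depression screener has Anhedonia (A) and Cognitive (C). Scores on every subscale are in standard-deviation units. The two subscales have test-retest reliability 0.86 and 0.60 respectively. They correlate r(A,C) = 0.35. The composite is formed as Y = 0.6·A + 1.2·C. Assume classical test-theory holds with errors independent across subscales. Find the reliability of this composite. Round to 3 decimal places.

Var(Y) = 0.6² + 1.2² + 2·[0.72·0.35] = 1.8 + 0.504 = 2.304.
Under uncorrelated errors the observed covariances equal the true-score covariances, so only the own-variance terms attenuate.
True-score variance = [0.6²·0.86 + 1.2²·0.60] + 0.504 = 1.1736 + 0.504 = 1.6776.
Reliability = 1.6776 / 2.304 = 0.728.

0.728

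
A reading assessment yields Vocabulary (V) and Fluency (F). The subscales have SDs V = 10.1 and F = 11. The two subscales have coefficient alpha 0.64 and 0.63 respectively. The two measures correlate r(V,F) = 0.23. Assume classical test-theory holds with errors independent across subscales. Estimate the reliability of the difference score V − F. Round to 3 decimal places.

Var(V−F) = 10.1² + 11² − 2·10.1·11·0.23 = 223.01 − 51.106 = 171.904.
Because errors are independent across components, Cov(Tᵢ,Tⱼ) = Cov(Xᵢ,Xⱼ); the off-diagonal part of the true-score variance is the same as above.
True-score variance = [10.1²·0.64 + 11²·0.63] − 51.106 = 141.516 − 51.106 = 90.4104.
Reliability = 90.4104 / 171.904 = 0.526.

0.526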